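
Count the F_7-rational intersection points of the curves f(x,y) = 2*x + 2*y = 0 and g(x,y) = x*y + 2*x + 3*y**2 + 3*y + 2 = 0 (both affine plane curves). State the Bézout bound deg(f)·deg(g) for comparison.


Common zeros: ∅; count = 0; Bézout bound = 2.

deg(f) = 1, deg(g) = 2, so Bézout bound = 2.
Scan x ∈ F_7. For each x, list the y ∈ F_7 with f(x, y) ≡ 0 and those with g(x, y) ≡ 0 (mod 7); the common zeros in that column are the intersection.
  x = 0: f ≡ 0 at y ∈ {0}; g ≡ 0 at y ∈ ∅; common: ∅.
  x = 1: f ≡ 0 at y ∈ {6}; g ≡ 0 at y ∈ ∅; common: ∅.
  x = 2: f ≡ 0 at y ∈ {5}; g ≡ 0 at y ∈ {1, 2}; common: ∅.
  x = 3: f ≡ 0 at y ∈ {4}; g ≡ 0 at y ∈ ∅; common: ∅.
  x = 4: f ≡ 0 at y ∈ {3}; g ≡ 0 at y ∈ ∅; common: ∅.
  x = 5: f ≡ 0 at y ∈ {2}; g ≡ 0 at y ∈ {3, 6}; common: ∅.
  x = 6: f ≡ 0 at y ∈ {1}; g ≡ 0 at y ∈ {0, 4}; common: ∅.
Collecting: common zeros = ∅, so the count is 0.
Comparison with the Bézout bound: 0 ≤ 2 = deg(f)·deg(g), as expected for curves with no common component (the affine F_7-count falls short of the bound because intersections may lie at infinity, over extension fields, or carry multiplicity).


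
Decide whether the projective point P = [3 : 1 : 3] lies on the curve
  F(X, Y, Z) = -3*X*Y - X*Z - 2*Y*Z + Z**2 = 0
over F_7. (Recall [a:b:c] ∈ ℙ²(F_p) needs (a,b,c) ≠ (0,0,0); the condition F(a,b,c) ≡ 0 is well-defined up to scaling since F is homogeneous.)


F(3,1,3) ≡ 6 (mod 7); P is NOT on the curve.

Evaluate F(3, 1, 3) term-by-term (mod 7).
  -3*X*Y ↦ -3·3·1·1 = -9
  -X*Z ↦ -1·3·1·3 = -9
  -2*Y*Z ↦ -2·1·1·3 = -6
  Z**2 ↦ 1·1·1·9 = 9
Sum: F(3, 1, 3) = (-9) + (-9) + (-6) + (9) = -15.
Reducing mod 7: -15 ≡ 6 (mod 7).
Since F(a, b, c) ≡ 6 ≠ 0 (mod 7), P does NOT lie on the curve.


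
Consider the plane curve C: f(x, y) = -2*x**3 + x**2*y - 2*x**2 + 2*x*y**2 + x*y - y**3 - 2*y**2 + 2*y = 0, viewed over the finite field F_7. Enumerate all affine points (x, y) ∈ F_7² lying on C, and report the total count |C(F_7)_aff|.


Affine F_7-points: {(0, 0), (1, 6), (3, 3), (4, 1), (4, 6), (6, 0)}; count = 6.

For each of the 49 pairs (x, y) ∈ F_7², evaluate f(x, y) mod 7. Record the zeros.
  x = 0: [0↦0, 1↦6, 2↦2, 3↦3, 4↦3, 5↦3, 6↦4]  zeros at y ∈ {0}
  x = 1: [0↦3, 1↦6, 2↦3, 3↦2, 4↦4, 5↦3, 6↦0]  zeros at y ∈ {6}
  x = 2: [0↦4, 1↦6, 2↦6, 3↦5, 4↦4, 5↦4, 6↦6]  zeros at y ∈ ∅
  x = 3: [0↦5, 1↦1, 2↦6, 3↦0, 4↦5, 5↦1, 6↦3]  zeros at y ∈ {3}
  x = 4: [0↦1, 1↦0, 2↦5, 3↦3, 4↦2, 5↦3, 6↦0]  zeros at y ∈ {1, 6}
  x = 5: [0↦1, 1↦5, 2↦5, 3↦2, 4↦4, 5↦5, 6↦6]  zeros at y ∈ ∅
  x = 6: [0↦0, 1↦4, 2↦1, 3↦6, 4↦6, 5↦2, 6↦2]  zeros at y ∈ {0}
Collecting zeros: affine points = {(0, 0), (1, 6), (3, 3), (4, 1), (4, 6), (6, 0)}.
Total count |C(F_7)_aff| = 6.


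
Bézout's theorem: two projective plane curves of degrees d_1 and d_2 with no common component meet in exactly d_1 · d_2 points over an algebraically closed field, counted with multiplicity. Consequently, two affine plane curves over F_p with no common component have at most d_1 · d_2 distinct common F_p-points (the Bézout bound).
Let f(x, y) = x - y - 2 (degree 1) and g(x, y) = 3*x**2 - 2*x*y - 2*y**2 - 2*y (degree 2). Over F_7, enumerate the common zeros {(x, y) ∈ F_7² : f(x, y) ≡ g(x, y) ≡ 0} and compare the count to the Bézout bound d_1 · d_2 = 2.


Common zeros: {(5, 3)}; count = 1; Bézout bound = 2.

deg(f) = 1, deg(g) = 2, so Bézout bound = 2.
Scan x ∈ F_7. For each x, list the y ∈ F_7 with f(x, y) ≡ 0 and those with g(x, y) ≡ 0 (mod 7); the common zeros in that column are the intersection.
  x = 0: f ≡ 0 at y ∈ {5}; g ≡ 0 at y ∈ {0, 6}; common: ∅.
  x = 1: f ≡ 0 at y ∈ {6}; g ≡ 0 at y ∈ ∅; common: ∅.
  x = 2: f ≡ 0 at y ∈ {0}; g ≡ 0 at y ∈ ∅; common: ∅.
  x = 3: f ≡ 0 at y ∈ {1}; g ≡ 0 at y ∈ {5}; common: ∅.
  x = 4: f ≡ 0 at y ∈ {2}; g ≡ 0 at y ∈ {3, 6}; common: ∅.
  x = 5: f ≡ 0 at y ∈ {3}; g ≡ 0 at y ∈ {3, 5}; common: {3}.
  x = 6: f ≡ 0 at y ∈ {4}; g ≡ 0 at y ∈ ∅; common: ∅.
Collecting: common zeros = {(5, 3)}, so the count is 1.
Comparison with the Bézout bound: 1 ≤ 2 = deg(f)·deg(g), as expected for curves with no common component (the affine F_7-count falls short of the bound because intersections may lie at infinity, over extension fields, or carry multiplicity).


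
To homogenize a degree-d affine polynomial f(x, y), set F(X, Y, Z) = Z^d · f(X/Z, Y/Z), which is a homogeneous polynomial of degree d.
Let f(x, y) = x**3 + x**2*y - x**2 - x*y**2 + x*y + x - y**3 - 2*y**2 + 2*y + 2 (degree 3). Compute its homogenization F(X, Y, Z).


F(X, Y, Z) = X**3 + X**2*Y - X**2*Z - X*Y**2 + X*Y*Z + X*Z**2 - Y**3 - 2*Y**2*Z + 2*Y*Z**2 + 2*Z**3

deg(f) = 3.
Substitute x = X/Z, y = Y/Z into f, then multiply by Z^3.
  monomial 1·x^3·y^0 ↦ 1·X^3·Y^0·Z^0.
  monomial 1·x^2·y^1 ↦ 1·X^2·Y^1·Z^0.
  monomial -1·x^2·y^0 ↦ -1·X^2·Y^0·Z^1.
  monomial -1·x^1·y^2 ↦ -1·X^1·Y^2·Z^0.
  monomial 1·x^1·y^1 ↦ 1·X^1·Y^1·Z^1.
  monomial 1·x^1·y^0 ↦ 1·X^1·Y^0·Z^2.
  monomial -1·x^0·y^3 ↦ -1·X^0·Y^3·Z^0.
  monomial -2·x^0·y^2 ↦ -2·X^0·Y^2·Z^1.
  monomial 2·x^0·y^1 ↦ 2·X^0·Y^1·Z^2.
  monomial 2·x^0·y^0 ↦ 2·X^0·Y^0·Z^3.
Collecting: F(X, Y, Z) = X**3 + X**2*Y - X**2*Z - X*Y**2 + X*Y*Z + X*Z**2 - Y**3 - 2*Y**2*Z + 2*Y*Z**2 + 2*Z**3.


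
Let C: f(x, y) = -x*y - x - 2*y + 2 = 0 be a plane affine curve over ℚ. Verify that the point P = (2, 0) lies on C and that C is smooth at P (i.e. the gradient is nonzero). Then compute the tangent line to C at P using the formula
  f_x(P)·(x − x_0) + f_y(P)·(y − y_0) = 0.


Tangent line at P: -x - 4*y + 2 = 0.

Step 1: f(2, 0) = 0, so P lies on C.
Step 2: partial derivatives
  f_x(x, y) = -y - 1, f_y(x, y) = -x - 2.
  f_x(P) = -1, f_y(P) = -4 (gradient nonzero, so P is smooth).
Step 3: tangent line at P: -1·(x − 2) + -4·(y − 0) = 0.
Expanding: -x - 4*y + 2 = 0.


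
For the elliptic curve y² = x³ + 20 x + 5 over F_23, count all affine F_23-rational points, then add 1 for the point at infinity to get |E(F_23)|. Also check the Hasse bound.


Affine points = {(1, 7), (1, 16), (3, 0), (5, 0), (10, 3), (10, 20), (12, 8), (12, 15), (13, 1), (13, 22), (14, 4), (14, 19), (15, 0), (21, 7), (21, 16)}; affine count = 15; |E(F_23)| = 16.

Discriminant check: Δ ∝ 4a³ + 27b² = 4·20³ + 27·5² = 4·8000 + 27·25 ≡ 15 (mod 23). Nonzero ⇒ E is nonsingular.
For each x ∈ F_23, compute rhs = x³ + 20·x + 5 mod 23, then count y ∈ F_23 with y² ≡ rhs.
  x = 0: rhs = 5, matching y values: none (0 points).
  x = 1: rhs = 3, matching y values: 7, 16 (2 points).
  x = 2: rhs = 7, matching y values: none (0 points).
  x = 3: rhs = 0, matching y values: 0 (1 points).
  x = 4: rhs = 11, matching y values: none (0 points).
  x = 5: rhs = 0, matching y values: 0 (1 points).
  x = 6: rhs = 19, matching y values: none (0 points).
  x = 7: rhs = 5, matching y values: none (0 points).
  x = 8: rhs = 10, matching y values: none (0 points).
  x = 9: rhs = 17, matching y values: none (0 points).
  x = 10: rhs = 9, matching y values: 3, 20 (2 points).
  x = 11: rhs = 15, matching y values: none (0 points).
  x = 12: rhs = 18, matching y values: 8, 15 (2 points).
  x = 13: rhs = 1, matching y values: 1, 22 (2 points).
  x = 14: rhs = 16, matching y values: 4, 19 (2 points).
  x = 15: rhs = 0, matching y values: 0 (1 points).
  x = 16: rhs = 5, matching y values: none (0 points).
  x = 17: rhs = 14, matching y values: none (0 points).
  x = 18: rhs = 10, matching y values: none (0 points).
  x = 19: rhs = 22, matching y values: none (0 points).
  x = 20: rhs = 10, matching y values: none (0 points).
  x = 21: rhs = 3, matching y values: 7, 16 (2 points).
  x = 22: rhs = 7, matching y values: none (0 points).
Total affine count: 15.
Full point count |E(F_23)| = 15 + 1 = 16.
Hasse bound: |16 − (23+1)| = |-8| = 8 ≤ 2√23 ≈ 9.5917 ✓.


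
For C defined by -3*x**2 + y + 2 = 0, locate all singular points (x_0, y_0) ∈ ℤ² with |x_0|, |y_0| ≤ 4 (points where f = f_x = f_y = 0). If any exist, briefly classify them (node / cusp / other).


No singular points in the scanned grid; C is smooth there.

Compute partial derivatives:
  f_x = -6*x.
  f_y = 1.
f_y = 1 is a nonzero constant, so f_y never vanishes: no point (x, y) can satisfy f = f_x = f_y = 0. In particular no (x, y) ∈ {−4, ..., 4}² is singular; the curve is smooth.


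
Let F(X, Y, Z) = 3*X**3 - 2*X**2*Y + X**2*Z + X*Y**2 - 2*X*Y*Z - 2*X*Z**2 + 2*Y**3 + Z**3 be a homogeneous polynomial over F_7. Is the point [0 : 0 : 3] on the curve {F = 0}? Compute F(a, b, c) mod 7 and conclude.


F(0,0,3) ≡ 6 (mod 7); P is NOT on the curve.

Evaluate F(0, 0, 3) term-by-term (mod 7).
  3*X**3 ↦ 3·0·1·1 = 0
  -2*X**2*Y ↦ -2·0·0·1 = 0
  X**2*Z ↦ 1·0·1·3 = 0
  X*Y**2 ↦ 1·0·0·1 = 0
  -2*X*Y*Z ↦ -2·0·0·3 = 0
  -2*X*Z**2 ↦ -2·0·1·9 = 0
  2*Y**3 ↦ 2·1·0·1 = 0
  Z**3 ↦ 1·1·1·27 = 27
Sum: F(0, 0, 3) = (0) + (0) + (0) + (0) + (0) + (0) + (0) + (27) = 27.
Reducing mod 7: 27 ≡ 6 (mod 7).
Since F(a, b, c) ≡ 6 ≠ 0 (mod 7), P does NOT lie on the curve.


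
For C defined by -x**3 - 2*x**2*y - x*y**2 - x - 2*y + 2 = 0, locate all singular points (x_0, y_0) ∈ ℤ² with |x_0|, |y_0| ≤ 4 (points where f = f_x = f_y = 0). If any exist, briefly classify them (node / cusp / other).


Singular points: {(-1, 2)}; classification: node.

Compute partial derivatives:
  f_x = -3*x**2 - 4*x*y - y**2 - 1.
  f_y = -2*x**2 - 2*x*y - 2.
Scan x_0 ∈ {−4, ..., 4}. For each x_0, f_y(x_0, y) is a polynomial in y; find its integer roots y ∈ {−4, ..., 4}, then test f_x and f at those candidates.
  x = -4: f_y(-4, y) = 8*y - 34; no integer root y with |y| ≤ 4.
  x = -3: f_y(-3, y) = 6*y - 20; no integer root y with |y| ≤ 4.
  x = -2: f_y(-2, y) = 4*y - 10; no integer root y with |y| ≤ 4.
  x = -1: f_y(-1, y) = 2*y - 4; vanishes at y ∈ {2}. (-1, 2): f_x = 0, f = 0 — SINGULAR.
  x = 0: f_y(0, y) = -2; no integer root y with |y| ≤ 4.
  x = 1: f_y(1, y) = -2*y - 4; vanishes at y ∈ {-2}. (1, -2): f_x = 0 but f = 4 ≠ 0.
  x = 2: f_y(2, y) = -4*y - 10; no integer root y with |y| ≤ 4.
  x = 3: f_y(3, y) = -6*y - 20; no integer root y with |y| ≤ 4.
  x = 4: f_y(4, y) = -8*y - 34; no integer root y with |y| ≤ 4.
Only singular point on the grid: (-1, 2).
Classify: substitute x = -1 + u, y = 2 + v and expand: f = -u**3 - 2*u**2*v - u**2 - u*v**2 + v**2.
No constant or linear terms (consistent with a singular point). Quadratic part: -u**2 + v**2. Cubic part: -u**3 - 2*u**2*v - u*v**2.
The quadratic part v**2 - u**2 = (v − u)(v + u) splits into two distinct linear factors, so there are two distinct tangent lines y − 2 = ±(x − -1) — this is a node (ordinary double point).
Classification: node.


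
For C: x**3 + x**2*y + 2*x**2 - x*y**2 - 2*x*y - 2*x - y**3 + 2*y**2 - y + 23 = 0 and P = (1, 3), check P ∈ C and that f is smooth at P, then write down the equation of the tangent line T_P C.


Tangent line at P: -4*x - 23*y + 73 = 0.

Step 1: f(1, 3) = 0, so P lies on C.
Step 2: partial derivatives
  f_x(x, y) = 3*x**2 + 2*x*y + 4*x - y**2 - 2*y - 2, f_y(x, y) = x**2 - 2*x*y - 2*x - 3*y**2 + 4*y - 1.
  f_x(P) = -4, f_y(P) = -23 (gradient nonzero, so P is smooth).
Step 3: tangent line at P: -4·(x − 1) + -23·(y − 3) = 0.
Expanding: -4*x - 23*y + 73 = 0.


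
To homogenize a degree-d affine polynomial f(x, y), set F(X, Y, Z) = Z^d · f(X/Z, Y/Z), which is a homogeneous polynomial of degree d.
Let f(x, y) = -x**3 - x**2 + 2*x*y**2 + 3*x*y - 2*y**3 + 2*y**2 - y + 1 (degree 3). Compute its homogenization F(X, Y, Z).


F(X, Y, Z) = -X**3 - X**2*Z + 2*X*Y**2 + 3*X*Y*Z - 2*Y**3 + 2*Y**2*Z - Y*Z**2 + Z**3

deg(f) = 3.
Substitute x = X/Z, y = Y/Z into f, then multiply by Z^3.
  monomial -1·x^3·y^0 ↦ -1·X^3·Y^0·Z^0.
  monomial -1·x^2·y^0 ↦ -1·X^2·Y^0·Z^1.
  monomial 2·x^1·y^2 ↦ 2·X^1·Y^2·Z^0.
  monomial 3·x^1·y^1 ↦ 3·X^1·Y^1·Z^1.
  monomial -2·x^0·y^3 ↦ -2·X^0·Y^3·Z^0.
  monomial 2·x^0·y^2 ↦ 2·X^0·Y^2·Z^1.
  monomial -1·x^0·y^1 ↦ -1·X^0·Y^1·Z^2.
  monomial 1·x^0·y^0 ↦ 1·X^0·Y^0·Z^3.
Collecting: F(X, Y, Z) = -X**3 - X**2*Z + 2*X*Y**2 + 3*X*Y*Z - 2*Y**3 + 2*Y**2*Z - Y*Z**2 + Z**3.


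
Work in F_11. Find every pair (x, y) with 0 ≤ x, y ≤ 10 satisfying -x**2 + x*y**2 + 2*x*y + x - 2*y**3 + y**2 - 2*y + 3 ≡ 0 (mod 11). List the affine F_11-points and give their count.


Affine F_11-points: {(0, 1), (1, 3), (4, 1), (4, 3), (4, 4), (5, 5), (8, 6), (9, 5), (10, 4)}; count = 9.

For each of the 121 pairs (x, y) ∈ F_11², evaluate f(x, y) mod 11. Record the zeros.
  x = 0: [0↦3, 1↦0, 2↦9, 3↦7, 4↦4, 5↦10, 6↦2, 7↦1, 8↦6, 9↦5, 10↦8]  zeros at y ∈ {1}
  x = 1: [0↦3, 1↦3, 2↦6, 3↦0, 4↦6, 5↦1, 6↦6, 7↦9, 8↦9, 9↦5, 10↦7]  zeros at y ∈ {3}
  x = 2: [0↦1, 1↦4, 2↦1, 3↦2, 4↦6, 5↦1, 6↦8, 7↦4, 8↦10, 9↦3, 10↦4]  zeros at y ∈ ∅
  x = 3: [0↦8, 1↦3, 2↦5, 3↦2, 4↦4, 5↦10, 6↦8, 7↦8, 8↦9, 9↦10, 10↦10]  zeros at y ∈ ∅
  x = 4: [0↦2, 1↦0, 2↦7, 3↦0, 4↦0, 5↦6, 6↦6, 7↦10, 8↦6, 9↦4, 10↦3]  zeros at y ∈ {1, 3, 4}
  x = 5: [0↦5, 1↦6, 2↦7, 3↦7, 4↦5, 5↦0, 6↦2, 7↦10, 8↦1, 9↦7, 10↦5]  zeros at y ∈ {5}
  x = 6: [0↦6, 1↦10, 2↦5, 3↦1, 4↦8, 5↦3, 6↦7, 7↦8, 8↦5, 9↦8, 10↦5]  zeros at y ∈ ∅
  x = 7: [0↦5, 1↦1, 2↦1, 3↦4, 4↦9, 5↦4, 6↦10, 7↦4, 8↦7, 9↦7, 10↦3]  zeros at y ∈ ∅
  x = 8: [0↦2, 1↦1, 2↦6, 3↦5, 4↦8, 5↦3, 6↦0, 7↦9, 8↦7, 9↦4, 10↦10]  zeros at y ∈ {6}
  x = 9: [0↦8, 1↦10, 2↦9, 3↦4, 4↦5, 5↦0, 6↦10, 7↦1, 8↦5, 9↦10, 10↦4]  zeros at y ∈ {5}
  x = 10: [0↦1, 1↦6, 2↦10, 3↦1, 4↦0, 5↦6, 6↦7, 7↦2, 8↦1, 9↦3, 10↦7]  zeros at y ∈ {4}
Collecting zeros: affine points = {(0, 1), (1, 3), (4, 1), (4, 3), (4, 4), (5, 5), (8, 6), (9, 5), (10, 4)}.
Total count |C(F_11)_aff| = 9.


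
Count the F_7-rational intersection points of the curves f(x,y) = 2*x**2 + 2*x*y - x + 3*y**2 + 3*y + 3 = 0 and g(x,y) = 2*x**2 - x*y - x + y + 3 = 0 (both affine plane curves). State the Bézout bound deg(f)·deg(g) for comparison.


Common zeros: {(0, 4), (2, 2)}; count = 2; Bézout bound = 4.

deg(f) = 2, deg(g) = 2, so Bézout bound = 4.
Scan x ∈ F_7. For each x, list the y ∈ F_7 with f(x, y) ≡ 0 and those with g(x, y) ≡ 0 (mod 7); the common zeros in that column are the intersection.
  x = 0: f ≡ 0 at y ∈ {2, 4}; g ≡ 0 at y ∈ {4}; common: {4}.
  x = 1: f ≡ 0 at y ∈ ∅; g ≡ 0 at y ∈ ∅; common: ∅.
  x = 2: f ≡ 0 at y ∈ {2, 5}; g ≡ 0 at y ∈ {2}; common: {2}.
  x = 3: f ≡ 0 at y ∈ ∅; g ≡ 0 at y ∈ {2}; common: ∅.
  x = 4: f ≡ 0 at y ∈ {3, 5}; g ≡ 0 at y ∈ {1}; common: ∅.
  x = 5: f ≡ 0 at y ∈ ∅; g ≡ 0 at y ∈ {5}; common: ∅.
  x = 6: f ≡ 0 at y ∈ ∅; g ≡ 0 at y ∈ {4}; common: ∅.
Collecting: common zeros = {(0, 4), (2, 2)}, so the count is 2.
Comparison with the Bézout bound: 2 ≤ 4 = deg(f)·deg(g), as expected for curves with no common component (the affine F_7-count falls short of the bound because intersections may lie at infinity, over extension fields, or carry multiplicity).


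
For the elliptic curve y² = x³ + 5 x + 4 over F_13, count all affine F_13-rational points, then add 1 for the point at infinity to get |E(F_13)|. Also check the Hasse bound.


Affine points = {(0, 2), (0, 11), (1, 6), (1, 7), (2, 3), (2, 10), (4, 6), (4, 7), (6, 4), (6, 9), (8, 6), (8, 7), (10, 1), (10, 12), (11, 5), (11, 8)}; affine count = 16; |E(F_13)| = 17.

Discriminant check: Δ ∝ 4a³ + 27b² = 4·5³ + 27·4² = 4·125 + 27·16 ≡ 9 (mod 13). Nonzero ⇒ E is nonsingular.
For each x ∈ F_13, compute rhs = x³ + 5·x + 4 mod 13, then count y ∈ F_13 with y² ≡ rhs.
  x = 0: rhs = 4, matching y values: 2, 11 (2 points).
  x = 1: rhs = 10, matching y values: 6, 7 (2 points).
  x = 2: rhs = 9, matching y values: 3, 10 (2 points).
  x = 3: rhs = 7, matching y values: none (0 points).
  x = 4: rhs = 10, matching y values: 6, 7 (2 points).
  x = 5: rhs = 11, matching y values: none (0 points).
  x = 6: rhs = 3, matching y values: 4, 9 (2 points).
  x = 7: rhs = 5, matching y values: none (0 points).
  x = 8: rhs = 10, matching y values: 6, 7 (2 points).
  x = 9: rhs = 11, matching y values: none (0 points).
  x = 10: rhs = 1, matching y values: 1, 12 (2 points).
  x = 11: rhs = 12, matching y values: 5, 8 (2 points).
  x = 12: rhs = 11, matching y values: none (0 points).
Total affine count: 16.
Full point count |E(F_13)| = 16 + 1 = 17.
Hasse bound: |17 − (13+1)| = |3| = 3 ≤ 2√13 ≈ 7.2111 ✓.


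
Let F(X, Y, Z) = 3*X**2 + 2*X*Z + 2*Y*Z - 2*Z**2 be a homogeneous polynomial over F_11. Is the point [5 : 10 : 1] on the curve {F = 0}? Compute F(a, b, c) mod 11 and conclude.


F(5,10,1) ≡ 4 (mod 11); P is NOT on the curve.

Evaluate F(5, 10, 1) term-by-term (mod 11).
  3*X**2 ↦ 3·25·1·1 = 75
  2*X*Z ↦ 2·5·1·1 = 10
  2*Y*Z ↦ 2·1·10·1 = 20
  -2*Z**2 ↦ -2·1·1·1 = -2
Sum: F(5, 10, 1) = (75) + (10) + (20) + (-2) = 103.
Reducing mod 11: 103 ≡ 4 (mod 11).
Since F(a, b, c) ≡ 4 ≠ 0 (mod 11), P does NOT lie on the curve.


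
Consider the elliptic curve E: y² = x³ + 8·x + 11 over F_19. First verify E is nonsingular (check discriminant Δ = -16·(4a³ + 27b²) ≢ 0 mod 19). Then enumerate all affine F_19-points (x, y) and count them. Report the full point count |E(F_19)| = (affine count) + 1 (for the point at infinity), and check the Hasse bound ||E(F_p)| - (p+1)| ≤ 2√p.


Affine points = {(0, 7), (0, 12), (1, 1), (1, 18), (2, 4), (2, 15), (3, 9), (3, 10), (5, 9), (5, 10), (6, 3), (6, 16), (7, 7), (7, 12), (8, 6), (8, 13), (11, 9), (11, 10), (12, 7), (12, 12), (14, 6), (14, 13), (16, 6), (16, 13), (17, 5), (17, 14)}; affine count = 26; |E(F_19)| = 27.

Discriminant check: Δ ∝ 4a³ + 27b² = 4·8³ + 27·11² = 4·512 + 27·121 ≡ 14 (mod 19). Nonzero ⇒ E is nonsingular.
For each x ∈ F_19, compute rhs = x³ + 8·x + 11 mod 19, then count y ∈ F_19 with y² ≡ rhs.
  x = 0: rhs = 11, matching y values: 7, 12 (2 points).
  x = 1: rhs = 1, matching y values: 1, 18 (2 points).
  x = 2: rhs = 16, matching y values: 4, 15 (2 points).
  x = 3: rhs = 5, matching y values: 9, 10 (2 points).
  x = 4: rhs = 12, matching y values: none (0 points).
  x = 5: rhs = 5, matching y values: 9, 10 (2 points).
  x = 6: rhs = 9, matching y values: 3, 16 (2 points).
  x = 7: rhs = 11, matching y values: 7, 12 (2 points).
  x = 8: rhs = 17, matching y values: 6, 13 (2 points).
  x = 9: rhs = 14, matching y values: none (0 points).
  x = 10: rhs = 8, matching y values: none (0 points).
  x = 11: rhs = 5, matching y values: 9, 10 (2 points).
  x = 12: rhs = 11, matching y values: 7, 12 (2 points).
  x = 13: rhs = 13, matching y values: none (0 points).
  x = 14: rhs = 17, matching y values: 6, 13 (2 points).
  x = 15: rhs = 10, matching y values: none (0 points).
  x = 16: rhs = 17, matching y values: 6, 13 (2 points).
  x = 17: rhs = 6, matching y values: 5, 14 (2 points).
  x = 18: rhs = 2, matching y values: none (0 points).
Total affine count: 26.
Full point count |E(F_19)| = 26 + 1 = 27.
Hasse bound: |27 − (19+1)| = |7| = 7 ≤ 2√19 ≈ 8.7178 ✓.


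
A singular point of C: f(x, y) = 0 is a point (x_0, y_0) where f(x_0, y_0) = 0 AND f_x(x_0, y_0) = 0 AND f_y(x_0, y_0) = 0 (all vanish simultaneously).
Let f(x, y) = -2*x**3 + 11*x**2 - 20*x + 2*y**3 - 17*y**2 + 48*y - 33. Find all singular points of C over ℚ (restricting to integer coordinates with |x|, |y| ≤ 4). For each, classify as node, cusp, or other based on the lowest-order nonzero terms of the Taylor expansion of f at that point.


Singular points: {(2, 3)}; classification: node.

Compute partial derivatives:
  f_x = -6*x**2 + 22*x - 20.
  f_y = 6*y**2 - 34*y + 48.
Scan x_0 ∈ {−4, ..., 4}. For each x_0, f_y(x_0, y) is a polynomial in y; find its integer roots y ∈ {−4, ..., 4}, then test f_x and f at those candidates.
  x = -4: f_y(-4, y) = 6*y**2 - 34*y + 48; vanishes at y ∈ {3}. (-4, 3): f_x = -204 ≠ 0.
  x = -3: f_y(-3, y) = 6*y**2 - 34*y + 48; vanishes at y ∈ {3}. (-3, 3): f_x = -140 ≠ 0.
  x = -2: f_y(-2, y) = 6*y**2 - 34*y + 48; vanishes at y ∈ {3}. (-2, 3): f_x = -88 ≠ 0.
  x = -1: f_y(-1, y) = 6*y**2 - 34*y + 48; vanishes at y ∈ {3}. (-1, 3): f_x = -48 ≠ 0.
  x = 0: f_y(0, y) = 6*y**2 - 34*y + 48; vanishes at y ∈ {3}. (0, 3): f_x = -20 ≠ 0.
  x = 1: f_y(1, y) = 6*y**2 - 34*y + 48; vanishes at y ∈ {3}. (1, 3): f_x = -4 ≠ 0.
  x = 2: f_y(2, y) = 6*y**2 - 34*y + 48; vanishes at y ∈ {3}. (2, 3): f_x = 0, f = 0 — SINGULAR.
  x = 3: f_y(3, y) = 6*y**2 - 34*y + 48; vanishes at y ∈ {3}. (3, 3): f_x = -8 ≠ 0.
  x = 4: f_y(4, y) = 6*y**2 - 34*y + 48; vanishes at y ∈ {3}. (4, 3): f_x = -28 ≠ 0.
Only singular point on the grid: (2, 3).
Classify: substitute x = 2 + u, y = 3 + v and expand: f = -2*u**3 - u**2 + 2*v**3 + v**2.
No constant or linear terms (consistent with a singular point). Quadratic part: -u**2 + v**2. Cubic part: -2*u**3 + 2*v**3.
The quadratic part v**2 - u**2 = (v − u)(v + u) splits into two distinct linear factors, so there are two distinct tangent lines y − 3 = ±(x − 2) — this is a node (ordinary double point).
Classification: node.


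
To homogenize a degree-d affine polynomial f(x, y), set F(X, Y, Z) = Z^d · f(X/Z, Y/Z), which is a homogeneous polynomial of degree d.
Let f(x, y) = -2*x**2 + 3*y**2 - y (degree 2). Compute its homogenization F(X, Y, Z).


F(X, Y, Z) = -2*X**2 + 3*Y**2 - Y*Z

deg(f) = 2.
Substitute x = X/Z, y = Y/Z into f, then multiply by Z^2.
  monomial -2·x^2·y^0 ↦ -2·X^2·Y^0·Z^0.
  monomial 3·x^0·y^2 ↦ 3·X^0·Y^2·Z^0.
  monomial -1·x^0·y^1 ↦ -1·X^0·Y^1·Z^1.
Collecting: F(X, Y, Z) = -2*X**2 + 3*Y**2 - Y*Z.


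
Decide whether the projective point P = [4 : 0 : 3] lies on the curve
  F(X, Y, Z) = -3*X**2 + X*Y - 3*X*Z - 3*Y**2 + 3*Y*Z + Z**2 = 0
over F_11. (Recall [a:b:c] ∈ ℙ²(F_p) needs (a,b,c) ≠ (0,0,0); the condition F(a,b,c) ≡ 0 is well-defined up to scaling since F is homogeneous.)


F(4,0,3) ≡ 2 (mod 11); P is NOT on the curve.

Evaluate F(4, 0, 3) term-by-term (mod 11).
  -3*X**2 ↦ -3·16·1·1 = -48
  X*Y ↦ 1·4·0·1 = 0
  -3*X*Z ↦ -3·4·1·3 = -36
  -3*Y**2 ↦ -3·1·0·1 = 0
  3*Y*Z ↦ 3·1·0·3 = 0
  Z**2 ↦ 1·1·1·9 = 9
Sum: F(4, 0, 3) = (-48) + (0) + (-36) + (0) + (0) + (9) = -75.
Reducing mod 11: -75 ≡ 2 (mod 11).
Since F(a, b, c) ≡ 2 ≠ 0 (mod 11), P does NOT lie on the curve.


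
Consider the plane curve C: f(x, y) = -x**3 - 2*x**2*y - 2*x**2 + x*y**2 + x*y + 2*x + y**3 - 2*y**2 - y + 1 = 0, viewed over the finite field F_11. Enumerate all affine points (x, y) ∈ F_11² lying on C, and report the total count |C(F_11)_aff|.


Affine F_11-points: {(1, 0), (1, 2), (1, 10), (2, 0), (3, 4), (3, 7), (3, 10), (6, 0), (6, 2), (6, 5), (7, 8), (7, 10), (8, 1), (9, 2), (9, 5), (9, 8), (10, 8)}; count = 17.

For each of the 121 pairs (x, y) ∈ F_11², evaluate f(x, y) mod 11. Record the zeros.
  x = 0: [0↦1, 1↦10, 2↦10, 3↦7, 4↦7, 5↦5, 6↦7, 7↦8, 8↦3, 9↦9, 10↦10]  zeros at y ∈ ∅
  x = 1: [0↦0, 1↦9, 2↦0, 3↦1, 4↦7, 5↦2, 6↦3, 7↦5, 8↦3, 9↦3, 10↦0]  zeros at y ∈ {0, 2, 10}
  x = 2: [0↦0, 1↦5, 2↦5, 3↦6, 4↦3, 5↦2, 6↦9, 7↦8, 8↦5, 9↦6, 10↦6]  zeros at y ∈ {0}
  x = 3: [0↦6, 1↦3, 2↦8, 3↦5, 4↦0, 5↦10, 6↦8, 7↦0, 8↦3, 9↦1, 10↦0]  zeros at y ∈ {4, 7, 10}
  x = 4: [0↦1, 1↦8, 2↦3, 3↦3, 4↦3, 5↦9, 6↦5, 7↦8, 8↦2, 9↦4, 10↦9]  zeros at y ∈ ∅
  x = 5: [0↦1, 1↦3, 2↦6, 3↦5, 4↦6, 5↦4, 6↦5, 7↦4, 8↦7, 9↦9, 10↦5]  zeros at y ∈ ∅
  x = 6: [0↦0, 1↦4, 2↦0, 3↦5, 4↦3, 5↦0, 6↦2, 7↦4, 8↦1, 9↦10, 10↦4]  zeros at y ∈ {0, 2, 5}
  x = 7: [0↦3, 1↦5, 2↦1, 3↦8, 4↦10, 5↦2, 6↦1, 7↦2, 8↦0, 9↦1, 10↦0]  zeros at y ∈ {8, 10}
  x = 8: [0↦4, 1↦0, 2↦3, 3↦8, 4↦10, 5↦4, 6↦7, 7↦3, 8↦9, 9↦9, 10↦9]  zeros at y ∈ {1}
  x = 9: [0↦8, 1↦5, 2↦0, 3↦10, 4↦8, 5↦0, 6↦3, 7↦1, 8↦0, 9↦6, 10↦3]  zeros at y ∈ {2, 5, 8}
  x = 10: [0↦9, 1↦3, 2↦8, 3↦8, 4↦9, 5↦6, 6↦5, 7↦1, 8↦0, 9↦8, 10↦9]  zeros at y ∈ {8}
Collecting zeros: affine points = {(1, 0), (1, 2), (1, 10), (2, 0), (3, 4), (3, 7), (3, 10), (6, 0), (6, 2), (6, 5), (7, 8), (7, 10), (8, 1), (9, 2), (9, 5), (9, 8), (10, 8)}.
Total count |C(F_11)_aff| = 17.


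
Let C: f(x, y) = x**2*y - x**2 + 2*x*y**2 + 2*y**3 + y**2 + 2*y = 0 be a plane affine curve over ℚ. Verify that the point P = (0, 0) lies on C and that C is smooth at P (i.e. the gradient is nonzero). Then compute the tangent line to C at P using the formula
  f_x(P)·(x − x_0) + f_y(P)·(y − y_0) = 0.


Tangent line at P: 2*y = 0.

Step 1: f(0, 0) = 0, so P lies on C.
Step 2: partial derivatives
  f_x(x, y) = 2*x*y - 2*x + 2*y**2, f_y(x, y) = x**2 + 4*x*y + 6*y**2 + 2*y + 2.
  f_x(P) = 0, f_y(P) = 2 (gradient nonzero, so P is smooth).
Step 3: tangent line at P: 0·(x − 0) + 2·(y − 0) = 0.
Expanding: 2*y = 0.


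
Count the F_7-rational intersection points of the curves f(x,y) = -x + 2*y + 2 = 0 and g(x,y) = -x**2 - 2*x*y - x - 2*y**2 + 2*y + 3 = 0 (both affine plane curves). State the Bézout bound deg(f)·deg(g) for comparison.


Common zeros: ∅; count = 0; Bézout bound = 2.

deg(f) = 1, deg(g) = 2, so Bézout bound = 2.
Scan x ∈ F_7. For each x, list the y ∈ F_7 with f(x, y) ≡ 0 and those with g(x, y) ≡ 0 (mod 7); the common zeros in that column are the intersection.
  x = 0: f ≡ 0 at y ∈ {6}; g ≡ 0 at y ∈ {4}; common: ∅.
  x = 1: f ≡ 0 at y ∈ {3}; g ≡ 0 at y ∈ {2, 5}; common: ∅.
  x = 2: f ≡ 0 at y ∈ {0}; g ≡ 0 at y ∈ {1, 5}; common: ∅.
  x = 3: f ≡ 0 at y ∈ {4}; g ≡ 0 at y ∈ {6}; common: ∅.
  x = 4: f ≡ 0 at y ∈ {1}; g ≡ 0 at y ∈ ∅; common: ∅.
  x = 5: f ≡ 0 at y ∈ {5}; g ≡ 0 at y ∈ {4, 6}; common: ∅.
  x = 6: f ≡ 0 at y ∈ {2}; g ≡ 0 at y ∈ ∅; common: ∅.
Collecting: common zeros = ∅, so the count is 0.
Comparison with the Bézout bound: 0 ≤ 2 = deg(f)·deg(g), as expected for curves with no common component (the affine F_7-count falls short of the bound because intersections may lie at infinity, over extension fields, or carry multiplicity).


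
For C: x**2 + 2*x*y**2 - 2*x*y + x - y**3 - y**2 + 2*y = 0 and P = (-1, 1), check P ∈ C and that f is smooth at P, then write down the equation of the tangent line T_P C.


Tangent line at P: -x - 5*y + 4 = 0.

Step 1: f(-1, 1) = 0, so P lies on C.
Step 2: partial derivatives
  f_x(x, y) = 2*x + 2*y**2 - 2*y + 1, f_y(x, y) = 4*x*y - 2*x - 3*y**2 - 2*y + 2.
  f_x(P) = -1, f_y(P) = -5 (gradient nonzero, so P is smooth).
Step 3: tangent line at P: -1·(x − -1) + -5·(y − 1) = 0.
Expanding: -x - 5*y + 4 = 0.


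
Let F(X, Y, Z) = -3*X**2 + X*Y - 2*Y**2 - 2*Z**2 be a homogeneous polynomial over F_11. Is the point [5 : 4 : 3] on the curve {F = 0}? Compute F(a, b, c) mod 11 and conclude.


F(5,4,3) ≡ 5 (mod 11); P is NOT on the curve.

Evaluate F(5, 4, 3) term-by-term (mod 11).
  -3*X**2 ↦ -3·25·1·1 = -75
  X*Y ↦ 1·5·4·1 = 20
  -2*Y**2 ↦ -2·1·16·1 = -32
  -2*Z**2 ↦ -2·1·1·9 = -18
Sum: F(5, 4, 3) = (-75) + (20) + (-32) + (-18) = -105.
Reducing mod 11: -105 ≡ 5 (mod 11).
Since F(a, b, c) ≡ 5 ≠ 0 (mod 11), P does NOT lie on the curve.


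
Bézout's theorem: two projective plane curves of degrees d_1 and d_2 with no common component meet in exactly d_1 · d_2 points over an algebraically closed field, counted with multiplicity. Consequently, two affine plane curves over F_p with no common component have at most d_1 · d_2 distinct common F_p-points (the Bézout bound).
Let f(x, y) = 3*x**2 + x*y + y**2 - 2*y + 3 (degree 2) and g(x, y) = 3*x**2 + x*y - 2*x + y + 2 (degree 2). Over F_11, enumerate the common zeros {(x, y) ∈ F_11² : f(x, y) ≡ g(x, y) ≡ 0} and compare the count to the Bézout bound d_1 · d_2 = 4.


Common zeros: {(0, 9)}; count = 1; Bézout bound = 4.

deg(f) = 2, deg(g) = 2, so Bézout bound = 4.
Scan x ∈ F_11. For each x, list the y ∈ F_11 with f(x, y) ≡ 0 and those with g(x, y) ≡ 0 (mod 11); the common zeros in that column are the intersection.
  x = 0: f ≡ 0 at y ∈ {4, 9}; g ≡ 0 at y ∈ {9}; common: {9}.
  x = 1: f ≡ 0 at y ∈ ∅; g ≡ 0 at y ∈ {4}; common: ∅.
  x = 2: f ≡ 0 at y ∈ ∅; g ≡ 0 at y ∈ {4}; common: ∅.
  x = 3: f ≡ 0 at y ∈ ∅; g ≡ 0 at y ∈ {8}; common: ∅.
  x = 4: f ≡ 0 at y ∈ {3, 6}; g ≡ 0 at y ∈ {7}; common: ∅.
  x = 5: f ≡ 0 at y ∈ {2, 6}; g ≡ 0 at y ∈ {9}; common: ∅.
  x = 6: f ≡ 0 at y ∈ {3, 4}; g ≡ 0 at y ∈ {8}; common: ∅.
  x = 7: f ≡ 0 at y ∈ ∅; g ≡ 0 at y ∈ {1}; common: ∅.
  x = 8: f ≡ 0 at y ∈ {7, 9}; g ≡ 0 at y ∈ {1}; common: ∅.
  x = 9: f ≡ 0 at y ∈ {2}; g ≡ 0 at y ∈ {7}; common: ∅.
  x = 10: f ≡ 0 at y ∈ ∅; g ≡ 0 at y ∈ ∅; common: ∅.
Collecting: common zeros = {(0, 9)}, so the count is 1.
Comparison with the Bézout bound: 1 ≤ 4 = deg(f)·deg(g), as expected for curves with no common component (the affine F_11-count falls short of the bound because intersections may lie at infinity, over extension fields, or carry multiplicity).


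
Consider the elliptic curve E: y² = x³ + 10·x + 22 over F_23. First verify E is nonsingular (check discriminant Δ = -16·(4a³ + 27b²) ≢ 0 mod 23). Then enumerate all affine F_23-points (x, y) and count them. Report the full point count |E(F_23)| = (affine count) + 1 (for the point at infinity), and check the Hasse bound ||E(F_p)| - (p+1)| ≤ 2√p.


Affine points = {(2, 2), (2, 21), (5, 6), (5, 17), (8, 4), (8, 19), (9, 6), (9, 17), (10, 8), (10, 15), (13, 7), (13, 16), (14, 10), (14, 13), (16, 0), (18, 10), (18, 13)}; affine count = 17; |E(F_23)| = 18.

Discriminant check: Δ ∝ 4a³ + 27b² = 4·10³ + 27·22² = 4·1000 + 27·484 ≡ 2 (mod 23). Nonzero ⇒ E is nonsingular.
For each x ∈ F_23, compute rhs = x³ + 10·x + 22 mod 23, then count y ∈ F_23 with y² ≡ rhs.
  x = 0: rhs = 22, matching y values: none (0 points).
  x = 1: rhs = 10, matching y values: none (0 points).
  x = 2: rhs = 4, matching y values: 2, 21 (2 points).
  x = 3: rhs = 10, matching y values: none (0 points).
  x = 4: rhs = 11, matching y values: none (0 points).
  x = 5: rhs = 13, matching y values: 6, 17 (2 points).
  x = 6: rhs = 22, matching y values: none (0 points).
  x = 7: rhs = 21, matching y values: none (0 points).
  x = 8: rhs = 16, matching y values: 4, 19 (2 points).
  x = 9: rhs = 13, matching y values: 6, 17 (2 points).
  x = 10: rhs = 18, matching y values: 8, 15 (2 points).
  x = 11: rhs = 14, matching y values: none (0 points).
  x = 12: rhs = 7, matching y values: none (0 points).
  x = 13: rhs = 3, matching y values: 7, 16 (2 points).
  x = 14: rhs = 8, matching y values: 10, 13 (2 points).
  x = 15: rhs = 5, matching y values: none (0 points).
  x = 16: rhs = 0, matching y values: 0 (1 points).
  x = 17: rhs = 22, matching y values: none (0 points).
  x = 18: rhs = 8, matching y values: 10, 13 (2 points).
  x = 19: rhs = 10, matching y values: none (0 points).
  x = 20: rhs = 11, matching y values: none (0 points).
  x = 21: rhs = 17, matching y values: none (0 points).
  x = 22: rhs = 11, matching y values: none (0 points).
Total affine count: 17.
Full point count |E(F_23)| = 17 + 1 = 18.
Hasse bound: |18 − (23+1)| = |-6| = 6 ≤ 2√23 ≈ 9.5917 ✓.


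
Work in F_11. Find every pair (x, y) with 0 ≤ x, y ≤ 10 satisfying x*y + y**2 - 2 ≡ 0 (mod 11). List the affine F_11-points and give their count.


Affine F_11-points: {(1, 1), (1, 9), (2, 4), (2, 5), (5, 3), (6, 8), (9, 6), (9, 7), (10, 2), (10, 10)}; count = 10.

For each of the 121 pairs (x, y) ∈ F_11², evaluate f(x, y) mod 11. Record the zeros.
  x = 0: [0↦9, 1↦10, 2↦2, 3↦7, 4↦3, 5↦1, 6↦1, 7↦3, 8↦7, 9↦2, 10↦10]  zeros at y ∈ ∅
  x = 1: [0↦9, 1↦0, 2↦4, 3↦10, 4↦7, 5↦6, 6↦7, 7↦10, 8↦4, 9↦0, 10↦9]  zeros at y ∈ {1, 9}
  x = 2: [0↦9, 1↦1, 2↦6, 3↦2, 4↦0, 5↦0, 6↦2, 7↦6, 8↦1, 9↦9, 10↦8]  zeros at y ∈ {4, 5}
  x = 3: [0↦9, 1↦2, 2↦8, 3↦5, 4↦4, 5↦5, 6↦8, 7↦2, 8↦9, 9↦7, 10↦7]  zeros at y ∈ ∅
  x = 4: [0↦9, 1↦3, 2↦10, 3↦8, 4↦8, 5↦10, 6↦3, 7↦9, 8↦6, 9↦5, 10↦6]  zeros at y ∈ ∅
  x = 5: [0↦9, 1↦4, 2↦1, 3↦0, 4↦1, 5↦4, 6↦9, 7↦5, 8↦3, 9↦3, 10↦5]  zeros at y ∈ {3}
  x = 6: [0↦9, 1↦5, 2↦3, 3↦3, 4↦5, 5↦9, 6↦4, 7↦1, 8↦0, 9↦1, 10↦4]  zeros at y ∈ {8}
  x = 7: [0↦9, 1↦6, 2↦5, 3↦6, 4↦9, 5↦3, 6↦10, 7↦8, 8↦8, 9↦10, 10↦3]  zeros at y ∈ ∅
  x = 8: [0↦9, 1↦7, 2↦7, 3↦9, 4↦2, 5↦8, 6↦5, 7↦4, 8↦5, 9↦8, 10↦2]  zeros at y ∈ ∅
  x = 9: [0↦9, 1↦8, 2↦9, 3↦1, 4↦6, 5↦2, 6↦0, 7↦0, 8↦2, 9↦6, 10↦1]  zeros at y ∈ {6, 7}
  x = 10: [0↦9, 1↦9, 2↦0, 3↦4, 4↦10, 5↦7, 6↦6, 7↦7, 8↦10, 9↦4, 10↦0]  zeros at y ∈ {2, 10}
Collecting zeros: affine points = {(1, 1), (1, 9), (2, 4), (2, 5), (5, 3), (6, 8), (9, 6), (9, 7), (10, 2), (10, 10)}.
Total count |C(F_11)_aff| = 10.


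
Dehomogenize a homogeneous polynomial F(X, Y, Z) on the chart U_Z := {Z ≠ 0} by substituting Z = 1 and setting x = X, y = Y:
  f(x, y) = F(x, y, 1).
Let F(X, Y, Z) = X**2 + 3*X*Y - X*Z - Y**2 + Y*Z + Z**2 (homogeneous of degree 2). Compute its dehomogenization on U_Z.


f(x, y) = x**2 + 3*x*y - x - y**2 + y + 1

On U_Z we set Z = 1. Each monomial c·X^i·Y^j·Z^k in F becomes c·x^i·y^j·1^k = c·x^i·y^j.
Substituting Z = 1: F(X, Y, 1) = x**2 + 3*x*y - x - y**2 + y + 1.
Note: deg(f) ≤ deg(F) = 2; strict inequality happens when F is divisible by Z (lost terms).


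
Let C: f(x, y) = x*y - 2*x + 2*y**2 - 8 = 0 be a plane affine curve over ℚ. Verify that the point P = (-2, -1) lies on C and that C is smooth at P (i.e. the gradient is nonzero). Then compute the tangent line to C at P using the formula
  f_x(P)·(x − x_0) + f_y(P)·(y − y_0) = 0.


Tangent line at P: -3*x - 6*y - 12 = 0.

Step 1: f(-2, -1) = 0, so P lies on C.
Step 2: partial derivatives
  f_x(x, y) = y - 2, f_y(x, y) = x + 4*y.
  f_x(P) = -3, f_y(P) = -6 (gradient nonzero, so P is smooth).
Step 3: tangent line at P: -3·(x − -2) + -6·(y − -1) = 0.
Expanding: -3*x - 6*y - 12 = 0.


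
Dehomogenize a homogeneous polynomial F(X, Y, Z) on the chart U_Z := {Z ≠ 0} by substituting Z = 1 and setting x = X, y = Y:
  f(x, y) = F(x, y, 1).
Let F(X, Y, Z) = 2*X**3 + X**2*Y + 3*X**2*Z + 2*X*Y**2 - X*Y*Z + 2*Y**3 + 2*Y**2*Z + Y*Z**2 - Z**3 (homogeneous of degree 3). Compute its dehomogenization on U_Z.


f(x, y) = 2*x**3 + x**2*y + 3*x**2 + 2*x*y**2 - x*y + 2*y**3 + 2*y**2 + y - 1

On U_Z we set Z = 1. Each monomial c·X^i·Y^j·Z^k in F becomes c·x^i·y^j·1^k = c·x^i·y^j.
Substituting Z = 1: F(X, Y, 1) = 2*x**3 + x**2*y + 3*x**2 + 2*x*y**2 - x*y + 2*y**3 + 2*y**2 + y - 1.
Note: deg(f) ≤ deg(F) = 3; strict inequality happens when F is divisible by Z (lost terms).


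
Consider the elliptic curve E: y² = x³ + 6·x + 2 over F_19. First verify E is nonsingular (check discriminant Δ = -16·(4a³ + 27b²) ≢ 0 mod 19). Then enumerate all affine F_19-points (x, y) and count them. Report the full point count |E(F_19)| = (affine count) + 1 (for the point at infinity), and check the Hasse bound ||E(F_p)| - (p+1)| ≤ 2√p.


Affine points = {(1, 3), (1, 16), (3, 3), (3, 16), (5, 9), (5, 10), (6, 8), (6, 11), (7, 8), (7, 11), (8, 7), (8, 12), (9, 5), (9, 14), (10, 6), (10, 13), (12, 4), (12, 15), (13, 4), (13, 15), (15, 3), (15, 16), (17, 1), (17, 18)}; affine count = 24; |E(F_19)| = 25.

Discriminant check: Δ ∝ 4a³ + 27b² = 4·6³ + 27·2² = 4·216 + 27·4 ≡ 3 (mod 19). Nonzero ⇒ E is nonsingular.
For each x ∈ F_19, compute rhs = x³ + 6·x + 2 mod 19, then count y ∈ F_19 with y² ≡ rhs.
  x = 0: rhs = 2, matching y values: none (0 points).
  x = 1: rhs = 9, matching y values: 3, 16 (2 points).
  x = 2: rhs = 3, matching y values: none (0 points).
  x = 3: rhs = 9, matching y values: 3, 16 (2 points).
  x = 4: rhs = 14, matching y values: none (0 points).
  x = 5: rhs = 5, matching y values: 9, 10 (2 points).
  x = 6: rhs = 7, matching y values: 8, 11 (2 points).
  x = 7: rhs = 7, matching y values: 8, 11 (2 points).
  x = 8: rhs = 11, matching y values: 7, 12 (2 points).
  x = 9: rhs = 6, matching y values: 5, 14 (2 points).
  x = 10: rhs = 17, matching y values: 6, 13 (2 points).
  x = 11: rhs = 12, matching y values: none (0 points).
  x = 12: rhs = 16, matching y values: 4, 15 (2 points).
  x = 13: rhs = 16, matching y values: 4, 15 (2 points).
  x = 14: rhs = 18, matching y values: none (0 points).
  x = 15: rhs = 9, matching y values: 3, 16 (2 points).
  x = 16: rhs = 14, matching y values: none (0 points).
  x = 17: rhs = 1, matching y values: 1, 18 (2 points).
  x = 18: rhs = 14, matching y values: none (0 points).
Total affine count: 24.
Full point count |E(F_19)| = 24 + 1 = 25.
Hasse bound: |25 − (19+1)| = |5| = 5 ≤ 2√19 ≈ 8.7178 ✓.


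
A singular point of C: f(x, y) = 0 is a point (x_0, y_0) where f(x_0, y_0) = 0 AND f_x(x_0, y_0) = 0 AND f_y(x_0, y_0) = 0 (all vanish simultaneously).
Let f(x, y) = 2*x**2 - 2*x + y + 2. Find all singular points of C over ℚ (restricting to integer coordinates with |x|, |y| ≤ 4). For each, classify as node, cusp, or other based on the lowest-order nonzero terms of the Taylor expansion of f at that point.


No singular points in the scanned grid; C is smooth there.

Compute partial derivatives:
  f_x = 4*x - 2.
  f_y = 1.
f_y = 1 is a nonzero constant, so f_y never vanishes: no point (x, y) can satisfy f = f_x = f_y = 0. In particular no (x, y) ∈ {−4, ..., 4}² is singular; the curve is smooth.


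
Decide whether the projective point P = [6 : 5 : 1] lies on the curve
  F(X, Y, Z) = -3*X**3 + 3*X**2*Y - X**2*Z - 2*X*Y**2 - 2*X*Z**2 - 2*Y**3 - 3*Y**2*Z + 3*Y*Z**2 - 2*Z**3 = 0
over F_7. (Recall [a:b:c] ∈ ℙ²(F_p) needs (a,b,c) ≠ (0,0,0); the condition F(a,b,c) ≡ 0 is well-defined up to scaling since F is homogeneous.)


F(6,5,1) ≡ 2 (mod 7); P is NOT on the curve.

Evaluate F(6, 5, 1) term-by-term (mod 7).
  -3*X**3 ↦ -3·216·1·1 = -648
  3*X**2*Y ↦ 3·36·5·1 = 540
  -X**2*Z ↦ -1·36·1·1 = -36
  -2*X*Y**2 ↦ -2·6·25·1 = -300
  -2*X*Z**2 ↦ -2·6·1·1 = -12
  -2*Y**3 ↦ -2·1·125·1 = -250
  -3*Y**2*Z ↦ -3·1·25·1 = -75
  3*Y*Z**2 ↦ 3·1·5·1 = 15
  -2*Z**3 ↦ -2·1·1·1 = -2
Sum: F(6, 5, 1) = (-648) + (540) + (-36) + (-300) + (-12) + (-250) + (-75) + (15) + (-2) = -768.
Reducing mod 7: -768 ≡ 2 (mod 7).
Since F(a, b, c) ≡ 2 ≠ 0 (mod 7), P does NOT lie on the curve.


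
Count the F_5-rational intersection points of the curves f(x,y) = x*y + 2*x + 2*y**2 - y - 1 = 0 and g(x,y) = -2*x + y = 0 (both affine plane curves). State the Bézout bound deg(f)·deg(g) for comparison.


Common zeros: ∅; count = 0; Bézout bound = 2.

deg(f) = 2, deg(g) = 1, so Bézout bound = 2.
Scan x ∈ F_5. For each x, list the y ∈ F_5 with f(x, y) ≡ 0 and those with g(x, y) ≡ 0 (mod 5); the common zeros in that column are the intersection.
  x = 0: f ≡ 0 at y ∈ {1, 2}; g ≡ 0 at y ∈ {0}; common: ∅.
  x = 1: f ≡ 0 at y ∈ ∅; g ≡ 0 at y ∈ {2}; common: ∅.
  x = 2: f ≡ 0 at y ∈ ∅; g ≡ 0 at y ∈ {4}; common: ∅.
  x = 3: f ≡ 0 at y ∈ {0, 4}; g ≡ 0 at y ∈ {1}; common: ∅.
  x = 4: f ≡ 0 at y ∈ ∅; g ≡ 0 at y ∈ {3}; common: ∅.
Collecting: common zeros = ∅, so the count is 0.
Comparison with the Bézout bound: 0 ≤ 2 = deg(f)·deg(g), as expected for curves with no common component (the affine F_5-count falls short of the bound because intersections may lie at infinity, over extension fields, or carry multiplicity).


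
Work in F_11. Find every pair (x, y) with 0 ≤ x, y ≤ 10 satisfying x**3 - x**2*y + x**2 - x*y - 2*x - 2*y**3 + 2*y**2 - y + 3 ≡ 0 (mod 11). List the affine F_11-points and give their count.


Affine F_11-points: {(0, 6), (1, 1), (1, 2), (1, 9), (2, 0), (2, 2), (2, 10), (3, 0), (4, 7), (5, 0), (5, 4), (5, 8), (8, 3), (9, 1), (9, 2), (9, 9)}; count = 16.

For each of the 121 pairs (x, y) ∈ F_11², evaluate f(x, y) mod 11. Record the zeros.
  x = 0: [0↦3, 1↦2, 2↦4, 3↦8, 4↦2, 5↦7, 6↦0, 7↦2, 8↦1, 9↦7, 10↦8]  zeros at y ∈ {6}
  x = 1: [0↦3, 1↦0, 2↦0, 3↦2, 4↦5, 5↦8, 6↦10, 7↦10, 8↦7, 9↦0, 10↦10]  zeros at y ∈ {1, 2, 9}
  x = 2: [0↦0, 1↦4, 2↦0, 3↦9, 4↦8, 5↦7, 6↦5, 7↦1, 8↦5, 9↦5, 10↦0]  zeros at y ∈ {0, 2, 10}
  x = 3: [0↦0, 1↦9, 2↦10, 3↦2, 4↦6, 5↦10, 6↦2, 7↦3, 8↦1, 9↦6, 10↦6]  zeros at y ∈ {0}
  x = 4: [0↦9, 1↦10, 2↦3, 3↦9, 4↦5, 5↦1, 6↦7, 7↦0, 8↦1, 9↦9, 10↦1]  zeros at y ∈ {7}
  x = 5: [0↦0, 1↦2, 2↦7, 3↦3, 4↦0, 5↦8, 6↦4, 7↦9, 8↦0, 9↦9, 10↦2]  zeros at y ∈ {0, 4, 8}
  x = 6: [0↦1, 1↦2, 2↦6, 3↦1, 4↦8, 5↦4, 6↦10, 7↦3, 8↦4, 9↦1, 10↦4]  zeros at y ∈ ∅
  x = 7: [0↦7, 1↦5, 2↦6, 3↦9, 4↦2, 5↦6, 6↦9, 7↦10, 8↦8, 9↦2, 10↦2]  zeros at y ∈ ∅
  x = 8: [0↦2, 1↦6, 2↦2, 3↦0, 4↦10, 5↦9, 6↦7, 7↦3, 8↦7, 9↦7, 10↦2]  zeros at y ∈ {3}
  x = 9: [0↦3, 1↦0, 2↦0, 3↦2, 4↦5, 5↦8, 6↦10, 7↦10, 8↦7, 9↦0, 10↦10]  zeros at y ∈ {1, 2, 9}
  x = 10: [0↦5, 1↦4, 2↦6, 3↦10, 4↦4, 5↦9, 6↦2, 7↦4, 8↦3, 9↦9, 10↦10]  zeros at y ∈ ∅
Collecting zeros: affine points = {(0, 6), (1, 1), (1, 2), (1, 9), (2, 0), (2, 2), (2, 10), (3, 0), (4, 7), (5, 0), (5, 4), (5, 8), (8, 3), (9, 1), (9, 2), (9, 9)}.
Total count |C(F_11)_aff| = 16.
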